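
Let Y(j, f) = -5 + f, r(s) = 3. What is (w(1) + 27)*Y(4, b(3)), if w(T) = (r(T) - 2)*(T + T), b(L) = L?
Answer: -58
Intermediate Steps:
w(T) = 2*T (w(T) = (3 - 2)*(T + T) = 1*(2*T) = 2*T)
(w(1) + 27)*Y(4, b(3)) = (2*1 + 27)*(-5 + 3) = (2 + 27)*(-2) = 29*(-2) = -58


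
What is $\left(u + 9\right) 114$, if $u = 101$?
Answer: $12540$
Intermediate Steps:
$\left(u + 9\right) 114 = \left(101 + 9\right) 114 = 110 \cdot 114 = 12540$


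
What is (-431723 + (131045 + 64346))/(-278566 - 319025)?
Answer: 236332/597591 ≈ 0.39547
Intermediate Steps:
(-431723 + (131045 + 64346))/(-278566 - 319025) = (-431723 + 195391)/(-597591) = -236332*(-1/597591) = 236332/597591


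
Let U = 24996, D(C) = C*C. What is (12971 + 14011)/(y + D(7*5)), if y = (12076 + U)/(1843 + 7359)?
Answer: 124144182/5654761 ≈ 21.954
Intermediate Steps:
D(C) = C**2
y = 18536/4601 (y = (12076 + 24996)/(1843 + 7359) = 37072/9202 = 37072*(1/9202) = 18536/4601 ≈ 4.0287)
(12971 + 14011)/(y + D(7*5)) = (12971 + 14011)/(18536/4601 + (7*5)**2) = 26982/(18536/4601 + 35**2) = 26982/(18536/4601 + 1225) = 26982/(5654761/4601) = 26982*(4601/5654761) = 124144182/5654761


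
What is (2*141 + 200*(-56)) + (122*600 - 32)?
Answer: 62250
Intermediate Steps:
(2*141 + 200*(-56)) + (122*600 - 32) = (282 - 11200) + (73200 - 32) = -10918 + 73168 = 62250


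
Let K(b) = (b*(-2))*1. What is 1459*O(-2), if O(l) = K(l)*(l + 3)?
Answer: 5836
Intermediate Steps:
K(b) = -2*b (K(b) = -2*b*1 = -2*b)
O(l) = -2*l*(3 + l) (O(l) = (-2*l)*(l + 3) = (-2*l)*(3 + l) = -2*l*(3 + l))
1459*O(-2) = 1459*(-2*(-2)*(3 - 2)) = 1459*(-2*(-2)*1) = 1459*4 = 5836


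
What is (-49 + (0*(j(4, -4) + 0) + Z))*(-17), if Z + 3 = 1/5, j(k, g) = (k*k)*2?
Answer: 4403/5 ≈ 880.60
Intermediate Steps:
j(k, g) = 2*k² (j(k, g) = k²*2 = 2*k²)
Z = -14/5 (Z = -3 + 1/5 = -3 + ⅕ = -14/5 ≈ -2.8000)
(-49 + (0*(j(4, -4) + 0) + Z))*(-17) = (-49 + (0*(2*4² + 0) - 14/5))*(-17) = (-49 + (0*(2*16 + 0) - 14/5))*(-17) = (-49 + (0*(32 + 0) - 14/5))*(-17) = (-49 + (0*32 - 14/5))*(-17) = (-49 + (0 - 14/5))*(-17) = (-49 - 14/5)*(-17) = -259/5*(-17) = 4403/5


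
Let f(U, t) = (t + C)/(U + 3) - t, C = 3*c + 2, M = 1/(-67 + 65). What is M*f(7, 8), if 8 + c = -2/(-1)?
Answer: 22/5 ≈ 4.4000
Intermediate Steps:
c = -6 (c = -8 - 2/(-1) = -8 - 2*(-1) = -8 + 2 = -6)
M = -1/2 (M = 1/(-2) = -1/2 ≈ -0.50000)
C = -16 (C = 3*(-6) + 2 = -18 + 2 = -16)
f(U, t) = -t + (-16 + t)/(3 + U) (f(U, t) = (t - 16)/(U + 3) - t = (-16 + t)/(3 + U) - t = -t + (-16 + t)/(3 + U))
M*f(7, 8) = -(-16 - 2*8 - 1*7*8)/(2*(3 + 7)) = -(-16 - 16 - 56)/(2*10) = -(-88)/20 = -1/2*(-44/5) = 22/5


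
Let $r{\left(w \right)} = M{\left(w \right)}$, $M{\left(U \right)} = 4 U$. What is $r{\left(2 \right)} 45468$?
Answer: $363744$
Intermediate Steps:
$r{\left(w \right)} = 4 w$
$r{\left(2 \right)} 45468 = 4 \cdot 2 \cdot 45468 = 8 \cdot 45468 = 363744$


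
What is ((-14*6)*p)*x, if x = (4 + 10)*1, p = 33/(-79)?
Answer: 38808/79 ≈ 491.24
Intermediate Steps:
p = -33/79 (p = 33*(-1/79) = -33/79 ≈ -0.41772)
x = 14 (x = 14*1 = 14)
((-14*6)*p)*x = (-14*6*(-33/79))*14 = -84*(-33/79)*14 = (2772/79)*14 = 38808/79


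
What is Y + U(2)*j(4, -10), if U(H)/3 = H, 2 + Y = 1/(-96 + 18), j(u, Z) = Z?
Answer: -4837/78 ≈ -62.013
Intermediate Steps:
Y = -157/78 (Y = -2 + 1/(-96 + 18) = -2 + 1/(-78) = -2 - 1/78 = -157/78 ≈ -2.0128)
U(H) = 3*H
Y + U(2)*j(4, -10) = -157/78 + (3*2)*(-10) = -157/78 + 6*(-10) = -157/78 - 60 = -4837/78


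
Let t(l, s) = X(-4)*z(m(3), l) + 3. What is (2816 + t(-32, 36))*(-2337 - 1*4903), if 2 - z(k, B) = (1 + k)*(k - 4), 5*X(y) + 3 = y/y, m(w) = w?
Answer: -20392184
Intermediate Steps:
X(y) = -2/5 (X(y) = -3/5 + (y/y)/5 = -3/5 + (1/5)*1 = -3/5 + 1/5 = -2/5)
z(k, B) = 2 - (1 + k)*(-4 + k) (z(k, B) = 2 - (1 + k)*(k - 4) = 2 - (1 + k)*(-4 + k))
t(l, s) = 3/5 (t(l, s) = -2*(6 - 1*3**2 + 3*3)/5 + 3 = -2*(6 - 1*9 + 9)/5 + 3 = -2*(6 - 9 + 9)/5 + 3 = -2/5*6 + 3 = -12/5 + 3 = 3/5)
(2816 + t(-32, 36))*(-2337 - 1*4903) = (2816 + 3/5)*(-2337 - 1*4903) = 14083*(-2337 - 4903)/5 = (14083/5)*(-7240) = -20392184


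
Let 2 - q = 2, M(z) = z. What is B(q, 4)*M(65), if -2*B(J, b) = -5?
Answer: 325/2 ≈ 162.50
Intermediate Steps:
q = 0 (q = 2 - 1*2 = 2 - 2 = 0)
B(J, b) = 5/2 (B(J, b) = -½*(-5) = 5/2)
B(q, 4)*M(65) = (5/2)*65 = 325/2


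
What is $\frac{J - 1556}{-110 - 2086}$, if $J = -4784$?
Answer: $\frac{1585}{549} \approx 2.8871$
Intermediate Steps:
$\frac{J - 1556}{-110 - 2086} = \frac{-4784 - 1556}{-110 - 2086} = - \frac{6340}{-2196} = \left(-6340\right) \left(- \frac{1}{2196}\right) = \frac{1585}{549}$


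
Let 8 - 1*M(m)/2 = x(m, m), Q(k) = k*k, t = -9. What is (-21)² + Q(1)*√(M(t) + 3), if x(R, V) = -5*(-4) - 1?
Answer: 441 + I*√19 ≈ 441.0 + 4.3589*I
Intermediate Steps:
x(R, V) = 19 (x(R, V) = 20 - 1 = 19)
Q(k) = k²
M(m) = -22 (M(m) = 16 - 2*19 = 16 - 38 = -22)
(-21)² + Q(1)*√(M(t) + 3) = (-21)² + 1²*√(-22 + 3) = 441 + 1*√(-19) = 441 + 1*(I*√19) = 441 + I*√19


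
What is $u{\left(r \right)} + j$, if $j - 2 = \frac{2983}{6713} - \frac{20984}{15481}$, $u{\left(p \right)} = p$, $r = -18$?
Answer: $- \frac{12828241}{758569} \approx -16.911$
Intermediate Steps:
$j = \frac{826001}{758569}$ ($j = 2 + \left(\frac{2983}{6713} - \frac{20984}{15481}\right) = 2 - \frac{691137}{758569} = \frac{826001}{758569} \approx 1.0889$)
$u{\left(r \right)} + j = -18 + \frac{826001}{758569} = - \frac{12828241}{758569}$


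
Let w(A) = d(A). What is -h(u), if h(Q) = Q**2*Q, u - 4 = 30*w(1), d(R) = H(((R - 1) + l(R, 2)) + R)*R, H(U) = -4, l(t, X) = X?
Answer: 1560896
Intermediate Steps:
d(R) = -4*R
w(A) = -4*A
u = -116 (u = 4 + 30*(-4*1) = 4 + 30*(-4) = 4 - 120 = -116)
h(Q) = Q**3
-h(u) = -1*(-116)**3 = -1*(-1560896) = 1560896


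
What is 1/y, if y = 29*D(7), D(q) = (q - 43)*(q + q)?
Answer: -1/14616 ≈ -6.8418e-5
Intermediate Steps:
D(q) = 2*q*(-43 + q) (D(q) = (-43 + q)*(2*q) = 2*q*(-43 + q))
y = -14616 (y = 29*(2*7*(-43 + 7)) = 29*(2*7*(-36)) = 29*(-504) = -14616)
1/y = 1/(-14616) = -1/14616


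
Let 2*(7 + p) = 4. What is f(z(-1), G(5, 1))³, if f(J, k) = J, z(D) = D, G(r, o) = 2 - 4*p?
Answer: -1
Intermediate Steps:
p = -5 (p = -7 + (½)*4 = -7 + 2 = -5)
G(r, o) = 22 (G(r, o) = 2 - 4*(-5) = 2 + 20 = 22)
f(z(-1), G(5, 1))³ = (-1)³ = -1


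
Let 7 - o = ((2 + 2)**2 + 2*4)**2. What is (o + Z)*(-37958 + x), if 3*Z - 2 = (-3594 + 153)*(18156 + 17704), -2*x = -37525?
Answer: 1579098164105/2 ≈ 7.8955e+11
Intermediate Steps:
x = 37525/2 (x = -1/2*(-37525) = 37525/2 ≈ 18763.)
Z = -123394258/3 (Z = 2/3 + ((-3594 + 153)*(18156 + 17704))/3 = 2/3 + (-3441*35860)/3 = 2/3 + (1/3)*(-123394260) = 2/3 - 41131420 = -123394258/3 ≈ -4.1131e+7)
o = -569 (o = 7 - ((2 + 2)**2 + 2*4)**2 = 7 - (4**2 + 8)**2 = 7 - (16 + 8)**2 = 7 - 1*24**2 = 7 - 1*576 = 7 - 576 = -569)
(o + Z)*(-37958 + x) = (-569 - 123394258/3)*(-37958 + 37525/2) = -123395965/3*(-38391/2) = 1579098164105/2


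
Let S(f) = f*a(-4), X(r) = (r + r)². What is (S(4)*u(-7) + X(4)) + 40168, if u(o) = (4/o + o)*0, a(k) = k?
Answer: 40232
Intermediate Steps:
X(r) = 4*r² (X(r) = (2*r)² = 4*r²)
S(f) = -4*f (S(f) = f*(-4) = -4*f)
u(o) = 0 (u(o) = (o + 4/o)*0 = 0)
(S(4)*u(-7) + X(4)) + 40168 = (-4*4*0 + 4*4²) + 40168 = (-16*0 + 4*16) + 40168 = (0 + 64) + 40168 = 64 + 40168 = 40232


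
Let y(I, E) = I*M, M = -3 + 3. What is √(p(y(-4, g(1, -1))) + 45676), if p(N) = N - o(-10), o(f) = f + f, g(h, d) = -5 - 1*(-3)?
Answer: 8*√714 ≈ 213.77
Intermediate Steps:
g(h, d) = -2 (g(h, d) = -5 + 3 = -2)
M = 0
y(I, E) = 0 (y(I, E) = I*0 = 0)
o(f) = 2*f
p(N) = 20 + N (p(N) = N - 2*(-10) = N - 1*(-20) = N + 20 = 20 + N)
√(p(y(-4, g(1, -1))) + 45676) = √((20 + 0) + 45676) = √(20 + 45676) = √45696 = 8*√714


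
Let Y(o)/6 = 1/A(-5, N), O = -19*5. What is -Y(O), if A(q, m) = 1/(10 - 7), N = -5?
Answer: -18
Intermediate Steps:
A(q, m) = ⅓ (A(q, m) = 1/3 = ⅓)
O = -95
Y(o) = 18 (Y(o) = 6/(⅓) = 6*3 = 18)
-Y(O) = -1*18 = -18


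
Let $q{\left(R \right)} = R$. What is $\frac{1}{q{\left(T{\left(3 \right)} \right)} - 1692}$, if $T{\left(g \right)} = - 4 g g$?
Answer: $- \frac{1}{1728} \approx -0.0005787$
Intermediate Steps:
$T{\left(g \right)} = - 4 g^{2}$
$\frac{1}{q{\left(T{\left(3 \right)} \right)} - 1692} = \frac{1}{- 4 \cdot 3^{2} - 1692} = \frac{1}{\left(-4\right) 9 - 1692} = \frac{1}{-36 - 1692} = \frac{1}{-1728} = - \frac{1}{1728}$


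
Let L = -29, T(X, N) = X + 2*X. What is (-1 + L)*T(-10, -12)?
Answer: 900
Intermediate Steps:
T(X, N) = 3*X
(-1 + L)*T(-10, -12) = (-1 - 29)*(3*(-10)) = -30*(-30) = 900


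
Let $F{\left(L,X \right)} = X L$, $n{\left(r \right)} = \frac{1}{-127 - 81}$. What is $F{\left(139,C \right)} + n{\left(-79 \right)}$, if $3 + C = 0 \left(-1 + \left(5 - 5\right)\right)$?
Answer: $- \frac{86737}{208} \approx -417.0$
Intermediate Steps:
$n{\left(r \right)} = - \frac{1}{208}$ ($n{\left(r \right)} = \frac{1}{-208} = - \frac{1}{208}$)
$C = -3$ ($C = -3 + 0 \left(-1 + \left(5 - 5\right)\right) = -3 + 0 \left(-1 + 0\right) = -3 + 0 \left(-1\right) = -3 + 0 = -3$)
$F{\left(L,X \right)} = L X$
$F{\left(139,C \right)} + n{\left(-79 \right)} = 139 \left(-3\right) - \frac{1}{208} = -417 - \frac{1}{208} = - \frac{86737}{208}$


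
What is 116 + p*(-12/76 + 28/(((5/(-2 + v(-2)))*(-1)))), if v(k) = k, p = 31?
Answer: 76523/95 ≈ 805.50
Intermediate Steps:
116 + p*(-12/76 + 28/(((5/(-2 + v(-2)))*(-1)))) = 116 + 31*(-12/76 + 28/(((5/(-2 - 2))*(-1)))) = 116 + 31*(-12*1/76 + 28/(((5/(-4))*(-1)))) = 116 + 31*(-3/19 + 28/((-¼*5*(-1)))) = 116 + 31*(-3/19 + 28/((-5/4*(-1)))) = 116 + 31*(-3/19 + 28/(5/4)) = 116 + 31*(-3/19 + 28*(⅘)) = 116 + 31*(-3/19 + 112/5) = 116 + 31*(2113/95) = 116 + 65503/95 = 76523/95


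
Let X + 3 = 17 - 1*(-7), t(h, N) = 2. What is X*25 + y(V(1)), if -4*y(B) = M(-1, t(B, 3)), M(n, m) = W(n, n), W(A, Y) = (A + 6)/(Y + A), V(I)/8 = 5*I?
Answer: 4205/8 ≈ 525.63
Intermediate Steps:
V(I) = 40*I (V(I) = 8*(5*I) = 40*I)
W(A, Y) = (6 + A)/(A + Y)
M(n, m) = (6 + n)/(2*n) (M(n, m) = (6 + n)/(n + n) = (6 + n)/((2*n)) = (1/(2*n))*(6 + n) = (6 + n)/(2*n))
y(B) = 5/8 (y(B) = -(6 - 1)/(8*(-1)) = -(-1)*5/8 = -¼*(-5/2) = 5/8)
X = 21 (X = -3 + (17 - 1*(-7)) = -3 + (17 + 7) = -3 + 24 = 21)
X*25 + y(V(1)) = 21*25 + 5/8 = 525 + 5/8 = 4205/8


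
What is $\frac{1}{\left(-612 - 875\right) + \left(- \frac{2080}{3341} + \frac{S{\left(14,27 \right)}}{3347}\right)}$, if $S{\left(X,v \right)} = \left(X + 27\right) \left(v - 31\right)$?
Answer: $- \frac{860179}{1279663841} \approx -0.00067219$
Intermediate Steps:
$S{\left(X,v \right)} = \left(-31 + v\right) \left(27 + X\right)$ ($S{\left(X,v \right)} = \left(27 + X\right) \left(-31 + v\right) = \left(-31 + v\right) \left(27 + X\right)$)
$\frac{1}{\left(-612 - 875\right) + \left(- \frac{2080}{3341} + \frac{S{\left(14,27 \right)}}{3347}\right)} = \frac{1}{\left(-612 - 875\right) - \left(\frac{160}{257} - \frac{-837 - 434 + 27 \cdot 27 + 14 \cdot 27}{3347}\right)} = \frac{1}{\left(-612 - 875\right) - \left(\frac{160}{257} - \left(-837 - 434 + 729 + 378\right) \frac{1}{3347}\right)} = \frac{1}{-1487 - \frac{577668}{860179}} = \frac{1}{- \frac{1279663841}{860179}} = - \frac{860179}{1279663841}$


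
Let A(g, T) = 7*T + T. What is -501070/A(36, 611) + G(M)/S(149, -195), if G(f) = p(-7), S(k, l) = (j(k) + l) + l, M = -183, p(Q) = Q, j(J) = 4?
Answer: -48344701/471692 ≈ -102.49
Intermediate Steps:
A(g, T) = 8*T
S(k, l) = 4 + 2*l (S(k, l) = (4 + l) + l = 4 + 2*l)
G(f) = -7
-501070/A(36, 611) + G(M)/S(149, -195) = -501070/(8*611) - 7/(4 + 2*(-195)) = -501070/4888 - 7/(4 - 390) = -501070*1/4888 - 7/(-386) = -250535/2444 - 7*(-1/386) = -250535/2444 + 7/386 = -48344701/471692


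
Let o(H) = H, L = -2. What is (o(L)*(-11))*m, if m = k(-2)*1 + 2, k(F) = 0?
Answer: 44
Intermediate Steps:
m = 2 (m = 0*1 + 2 = 0 + 2 = 2)
(o(L)*(-11))*m = -2*(-11)*2 = 22*2 = 44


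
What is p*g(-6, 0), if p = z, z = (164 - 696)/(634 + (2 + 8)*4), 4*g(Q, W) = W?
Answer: 0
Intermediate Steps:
g(Q, W) = W/4
z = -266/337 (z = -532/(634 + 10*4) = -532/(634 + 40) = -532/674 = -532*1/674 = -266/337 ≈ -0.78932)
p = -266/337 ≈ -0.78932
p*g(-6, 0) = -133*0/674 = -266/337*0 = 0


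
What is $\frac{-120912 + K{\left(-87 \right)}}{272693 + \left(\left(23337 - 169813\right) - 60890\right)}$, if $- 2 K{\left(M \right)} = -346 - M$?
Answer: $- \frac{241565}{130654} \approx -1.8489$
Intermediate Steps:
$K{\left(M \right)} = 173 + \frac{M}{2}$ ($K{\left(M \right)} = - \frac{-346 - M}{2} = 173 + \frac{M}{2}$)
$\frac{-120912 + K{\left(-87 \right)}}{272693 + \left(\left(23337 - 169813\right) - 60890\right)} = \frac{-120912 + \left(173 + \frac{1}{2} \left(-87\right)\right)}{272693 + \left(\left(23337 - 169813\right) - 60890\right)} = \frac{-120912 + \left(173 - \frac{87}{2}\right)}{272693 - 207366} = \frac{-120912 + \frac{259}{2}}{272693 - 207366} = - \frac{241565}{2 \cdot 65327} = \left(- \frac{241565}{2}\right) \frac{1}{65327} = - \frac{241565}{130654}$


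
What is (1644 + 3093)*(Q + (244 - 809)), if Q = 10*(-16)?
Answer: -3434325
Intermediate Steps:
Q = -160
(1644 + 3093)*(Q + (244 - 809)) = (1644 + 3093)*(-160 + (244 - 809)) = 4737*(-160 - 565) = 4737*(-725) = -3434325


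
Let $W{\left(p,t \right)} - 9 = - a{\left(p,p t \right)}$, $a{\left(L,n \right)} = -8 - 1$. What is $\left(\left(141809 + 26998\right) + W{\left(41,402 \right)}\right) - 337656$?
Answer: $-168831$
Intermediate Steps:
$a{\left(L,n \right)} = -9$
$W{\left(p,t \right)} = 18$ ($W{\left(p,t \right)} = 9 - -9 = 9 + 9 = 18$)
$\left(\left(141809 + 26998\right) + W{\left(41,402 \right)}\right) - 337656 = \left(\left(141809 + 26998\right) + 18\right) - 337656 = \left(168807 + 18\right) - 337656 = 168825 - 337656 = -168831$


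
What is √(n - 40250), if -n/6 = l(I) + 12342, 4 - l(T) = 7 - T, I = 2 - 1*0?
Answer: 2*I*√28574 ≈ 338.08*I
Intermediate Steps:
I = 2 (I = 2 + 0 = 2)
l(T) = -3 + T (l(T) = 4 - (7 - T) = 4 + (-7 + T) = -3 + T)
n = -74046 (n = -6*((-3 + 2) + 12342) = -6*(-1 + 12342) = -6*12341 = -74046)
√(n - 40250) = √(-74046 - 40250) = √(-114296) = 2*I*√28574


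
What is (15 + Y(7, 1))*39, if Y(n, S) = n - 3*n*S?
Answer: 39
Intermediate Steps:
Y(n, S) = n - 3*S*n
(15 + Y(7, 1))*39 = (15 + 7*(1 - 3*1))*39 = (15 + 7*(1 - 3))*39 = (15 + 7*(-2))*39 = (15 - 14)*39 = 1*39 = 39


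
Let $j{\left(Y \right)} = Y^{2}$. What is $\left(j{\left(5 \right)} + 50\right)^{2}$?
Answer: $5625$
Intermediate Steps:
$\left(j{\left(5 \right)} + 50\right)^{2} = \left(5^{2} + 50\right)^{2} = \left(25 + 50\right)^{2} = 75^{2} = 5625$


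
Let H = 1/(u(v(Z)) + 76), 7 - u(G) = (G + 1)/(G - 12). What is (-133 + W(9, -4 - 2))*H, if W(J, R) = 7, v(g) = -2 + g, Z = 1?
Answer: -126/83 ≈ -1.5181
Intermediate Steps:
u(G) = 7 - (1 + G)/(-12 + G) (u(G) = 7 - (G + 1)/(G - 12) = 7 - (1 + G)/(-12 + G))
H = 1/83 (H = 1/((-85 + 6*(-2 + 1))/(-12 + (-2 + 1)) + 76) = 1/((-85 + 6*(-1))/(-12 - 1) + 76) = 1/((-85 - 6)/(-13) + 76) = 1/(-1/13*(-91) + 76) = 1/(7 + 76) = 1/83 ≈ 0.012048)
(-133 + W(9, -4 - 2))*H = (-133 + 7)*(1/83) = -126*1/83 = -126/83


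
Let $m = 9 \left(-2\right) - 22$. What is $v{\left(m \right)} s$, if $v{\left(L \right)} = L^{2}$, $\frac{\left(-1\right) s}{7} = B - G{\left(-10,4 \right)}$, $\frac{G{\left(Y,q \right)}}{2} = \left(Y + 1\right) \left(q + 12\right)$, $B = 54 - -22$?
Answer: $-4076800$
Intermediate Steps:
$B = 76$ ($B = 54 + 22 = 76$)
$G{\left(Y,q \right)} = 2 \left(1 + Y\right) \left(12 + q\right)$ ($G{\left(Y,q \right)} = 2 \left(Y + 1\right) \left(q + 12\right) = 2 \left(1 + Y\right) \left(12 + q\right)$)
$m = -40$ ($m = -18 - 22 = -40$)
$s = -2548$ ($s = - 7 \left(76 - \left(24 + 2 \cdot 4 + 24 \left(-10\right) + 2 \left(-10\right) 4\right)\right) = - 7 \left(76 - \left(24 + 8 - 240 - 80\right)\right) = - 7 \left(76 - -288\right) = - 7 \left(76 + 288\right) = \left(-7\right) 364 = -2548$)
$v{\left(m \right)} s = \left(-40\right)^{2} \left(-2548\right) = 1600 \left(-2548\right) = -4076800$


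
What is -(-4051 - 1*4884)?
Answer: 8935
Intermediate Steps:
-(-4051 - 1*4884) = -(-4051 - 4884) = -1*(-8935) = 8935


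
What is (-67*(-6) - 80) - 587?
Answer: -265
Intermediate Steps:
(-67*(-6) - 80) - 587 = (402 - 80) - 587 = 322 - 587 = -265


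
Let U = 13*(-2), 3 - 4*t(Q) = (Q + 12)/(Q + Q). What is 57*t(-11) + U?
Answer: 1531/88 ≈ 17.398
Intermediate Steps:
t(Q) = ¾ - (12 + Q)/(8*Q) (t(Q) = ¾ - (Q + 12)/(4*(Q + Q)) = ¾ - (12 + Q)/(4*(2*Q)) = ¾ - (12 + Q)*1/(2*Q)/4 = ¾ - (12 + Q)/(8*Q))
U = -26
57*t(-11) + U = 57*((⅛)*(-12 + 5*(-11))/(-11)) - 26 = 57*((⅛)*(-1/11)*(-12 - 55)) - 26 = 57*((⅛)*(-1/11)*(-67)) - 26 = 57*(67/88) - 26 = 3819/88 - 26 = 1531/88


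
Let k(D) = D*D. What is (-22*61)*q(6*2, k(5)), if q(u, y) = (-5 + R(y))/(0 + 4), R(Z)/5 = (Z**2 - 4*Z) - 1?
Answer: -1754665/2 ≈ -8.7733e+5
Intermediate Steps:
k(D) = D**2
R(Z) = -5 - 20*Z + 5*Z**2 (R(Z) = 5*((Z**2 - 4*Z) - 1) = 5*(-1 + Z**2 - 4*Z) = -5 - 20*Z + 5*Z**2)
q(u, y) = -5/2 - 5*y + 5*y**2/4 (q(u, y) = (-5 + (-5 - 20*y + 5*y**2))/(0 + 4) = (-10 - 20*y + 5*y**2)/4 = (-10 - 20*y + 5*y**2)*(1/4) = -5/2 - 5*y + 5*y**2/4)
(-22*61)*q(6*2, k(5)) = (-22*61)*(-5/2 - 5*5**2 + 5*(5**2)**2/4) = -1342*(-5/2 - 5*25 + (5/4)*25**2) = -1342*(-5/2 - 125 + (5/4)*625) = -1342*(-5/2 - 125 + 3125/4) = -1342*2615/4 = -1754665/2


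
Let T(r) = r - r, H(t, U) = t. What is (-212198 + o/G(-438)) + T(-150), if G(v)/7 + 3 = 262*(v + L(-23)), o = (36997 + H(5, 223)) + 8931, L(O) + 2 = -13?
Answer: -58766341629/276941 ≈ -2.1220e+5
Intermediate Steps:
L(O) = -15 (L(O) = -2 - 13 = -15)
T(r) = 0
o = 45933 (o = (36997 + 5) + 8931 = 37002 + 8931 = 45933)
G(v) = -27531 + 1834*v (G(v) = -21 + 7*(262*(v - 15)) = -21 + 7*(262*(-15 + v)) = -21 + 7*(-3930 + 262*v) = -21 + (-27510 + 1834*v) = -27531 + 1834*v)
(-212198 + o/G(-438)) + T(-150) = (-212198 + 45933/(-27531 + 1834*(-438))) + 0 = (-212198 + 45933/(-27531 - 803292)) + 0 = (-212198 + 45933/(-830823)) + 0 = (-212198 + 45933*(-1/830823)) + 0 = (-212198 - 15311/276941) + 0 = -58766341629/276941 + 0 = -58766341629/276941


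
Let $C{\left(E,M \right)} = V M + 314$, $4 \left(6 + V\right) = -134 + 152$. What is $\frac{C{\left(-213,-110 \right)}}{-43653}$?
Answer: $- \frac{479}{43653} \approx -0.010973$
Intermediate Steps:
$V = - \frac{3}{2}$ ($V = -6 + \frac{-134 + 152}{4} = -6 + \frac{1}{4} \cdot 18 = -6 + \frac{9}{2} = - \frac{3}{2} \approx -1.5$)
$C{\left(E,M \right)} = 314 - \frac{3 M}{2}$ ($C{\left(E,M \right)} = - \frac{3 M}{2} + 314 = 314 - \frac{3 M}{2}$)
$\frac{C{\left(-213,-110 \right)}}{-43653} = \frac{314 - -165}{-43653} = \left(314 + 165\right) \left(- \frac{1}{43653}\right) = 479 \left(- \frac{1}{43653}\right) = - \frac{479}{43653}$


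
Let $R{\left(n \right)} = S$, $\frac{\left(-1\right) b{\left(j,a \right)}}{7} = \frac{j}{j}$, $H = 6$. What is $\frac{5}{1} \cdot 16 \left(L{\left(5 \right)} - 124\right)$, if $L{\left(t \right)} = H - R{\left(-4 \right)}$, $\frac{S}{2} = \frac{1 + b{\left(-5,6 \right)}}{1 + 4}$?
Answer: $-9248$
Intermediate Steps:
$b{\left(j,a \right)} = -7$ ($b{\left(j,a \right)} = - 7 \frac{j}{j} = \left(-7\right) 1 = -7$)
$S = - \frac{12}{5}$ ($S = 2 \frac{1 - 7}{1 + 4} = 2 \left(- \frac{6}{5}\right) = - \frac{12}{5} \approx -2.4$)
$R{\left(n \right)} = - \frac{12}{5}$
$L{\left(t \right)} = \frac{42}{5}$ ($L{\left(t \right)} = 6 - - \frac{12}{5} = 6 + \frac{12}{5} = \frac{42}{5}$)
$\frac{5}{1} \cdot 16 \left(L{\left(5 \right)} - 124\right) = \frac{5}{1} \cdot 16 \left(\frac{42}{5} - 124\right) = 5 \cdot 1 \cdot 16 \left(- \frac{578}{5}\right) = 5 \cdot 16 \left(- \frac{578}{5}\right) = 80 \left(- \frac{578}{5}\right) = -9248$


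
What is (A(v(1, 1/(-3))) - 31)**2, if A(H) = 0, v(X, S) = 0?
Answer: 961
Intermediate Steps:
(A(v(1, 1/(-3))) - 31)**2 = (0 - 31)**2 = (-31)**2 = 961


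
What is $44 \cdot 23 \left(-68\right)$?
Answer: $-68816$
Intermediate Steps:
$44 \cdot 23 \left(-68\right) = 1012 \left(-68\right) = -68816$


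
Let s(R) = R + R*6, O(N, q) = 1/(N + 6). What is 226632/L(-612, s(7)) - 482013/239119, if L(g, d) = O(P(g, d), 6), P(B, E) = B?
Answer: -32840362910061/239119 ≈ -1.3734e+8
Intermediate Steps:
O(N, q) = 1/(6 + N)
s(R) = 7*R (s(R) = R + 6*R = 7*R)
L(g, d) = 1/(6 + g)
226632/L(-612, s(7)) - 482013/239119 = 226632/(1/(6 - 612)) - 482013/239119 = 226632/(1/(-606)) - 482013*1/239119 = 226632/(-1/606) - 482013/239119 = 226632*(-606) - 482013/239119 = -137338992 - 482013/239119 = -32840362910061/239119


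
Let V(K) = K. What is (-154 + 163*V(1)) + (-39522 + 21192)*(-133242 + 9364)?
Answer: 2270683749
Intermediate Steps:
(-154 + 163*V(1)) + (-39522 + 21192)*(-133242 + 9364) = (-154 + 163*1) + (-39522 + 21192)*(-133242 + 9364) = (-154 + 163) - 18330*(-123878) = 9 + 2270683740 = 2270683749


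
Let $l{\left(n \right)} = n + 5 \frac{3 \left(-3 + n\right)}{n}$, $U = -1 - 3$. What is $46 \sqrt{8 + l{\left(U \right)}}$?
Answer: $253$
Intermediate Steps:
$U = -4$ ($U = -1 - 3 = -4$)
$l{\left(n \right)} = n + \frac{5 \left(-9 + 3 n\right)}{n}$ ($l{\left(n \right)} = n + 5 \frac{-9 + 3 n}{n} = n + \frac{5 \left(-9 + 3 n\right)}{n}$)
$46 \sqrt{8 + l{\left(U \right)}} = 46 \sqrt{8 - \left(-11 - \frac{45}{4}\right)} = 46 \sqrt{8 - - \frac{89}{4}} = 46 \sqrt{8 + \left(15 - 4 + \frac{45}{4}\right)} = 46 \sqrt{8 + \frac{89}{4}} = 46 \sqrt{\frac{121}{4}} = 46 \cdot \frac{11}{2} = 253$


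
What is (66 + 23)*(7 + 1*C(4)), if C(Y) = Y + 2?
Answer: 1157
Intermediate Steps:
C(Y) = 2 + Y
(66 + 23)*(7 + 1*C(4)) = (66 + 23)*(7 + 1*(2 + 4)) = 89*(7 + 1*6) = 89*(7 + 6) = 89*13 = 1157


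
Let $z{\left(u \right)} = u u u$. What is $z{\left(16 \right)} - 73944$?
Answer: $-69848$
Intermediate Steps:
$z{\left(u \right)} = u^{3}$ ($z{\left(u \right)} = u^{2} u = u^{3}$)
$z{\left(16 \right)} - 73944 = 16^{3} - 73944 = 4096 - 73944 = -69848$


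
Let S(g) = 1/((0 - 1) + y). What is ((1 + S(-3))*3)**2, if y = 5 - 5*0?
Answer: 225/16 ≈ 14.063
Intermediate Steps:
y = 5 (y = 5 + 0 = 5)
S(g) = 1/4 (S(g) = 1/((0 - 1) + 5) = 1/(-1 + 5) = 1/4)
((1 + S(-3))*3)**2 = ((1 + 1/4)*3)**2 = ((5/4)*3)**2 = (15/4)**2 = 225/16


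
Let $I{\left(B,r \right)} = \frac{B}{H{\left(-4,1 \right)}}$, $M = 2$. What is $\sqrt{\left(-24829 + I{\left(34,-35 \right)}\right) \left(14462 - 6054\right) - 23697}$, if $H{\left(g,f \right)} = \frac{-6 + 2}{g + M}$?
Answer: $i \sqrt{208642993} \approx 14444.0 i$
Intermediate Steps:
$H{\left(g,f \right)} = - \frac{4}{2 + g}$ ($H{\left(g,f \right)} = \frac{-6 + 2}{g + 2} = - \frac{4}{2 + g}$)
$I{\left(B,r \right)} = \frac{B}{2}$ ($I{\left(B,r \right)} = \frac{B}{\left(-4\right) \frac{1}{2 - 4}} = \frac{B}{\left(-4\right) \frac{1}{-2}} = \frac{B}{\left(-4\right) \left(- \frac{1}{2}\right)} = \frac{B}{2}$)
$\sqrt{\left(-24829 + I{\left(34,-35 \right)}\right) \left(14462 - 6054\right) - 23697} = \sqrt{\left(-24829 + \frac{1}{2} \cdot 34\right) \left(14462 - 6054\right) - 23697} = \sqrt{\left(-24829 + 17\right) 8408 - 23697} = \sqrt{\left(-24812\right) 8408 - 23697} = \sqrt{-208619296 - 23697} = \sqrt{-208642993} = i \sqrt{208642993}$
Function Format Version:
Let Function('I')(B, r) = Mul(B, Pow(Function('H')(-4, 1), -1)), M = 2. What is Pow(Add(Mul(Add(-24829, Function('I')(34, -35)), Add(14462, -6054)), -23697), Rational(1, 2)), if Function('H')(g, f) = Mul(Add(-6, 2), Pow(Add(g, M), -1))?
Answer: Mul(I, Pow(208642993, Rational(1, 2))) ≈ Mul(14444., I)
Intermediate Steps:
Function('H')(g, f) = Mul(-4, Pow(Add(2, g), -1)) (Function('H')(g, f) = Mul(Add(-6, 2), Pow(Add(g, 2), -1)) = Mul(-4, Pow(Add(2, g), -1)))
Function('I')(B, r) = Mul(Rational(1, 2), B) (Function('I')(B, r) = Mul(B, Pow(Mul(-4, Pow(Add(2, -4), -1)), -1)) = Mul(B, Pow(Mul(-4, Pow(-2, -1)), -1)) = Mul(B, Pow(Mul(-4, Rational(-1, 2)), -1)) = Mul(B, Pow(2, -1)) = Mul(B, Rational(1, 2)) = Mul(Rational(1, 2), B))
Pow(Add(Mul(Add(-24829, Function('I')(34, -35)), Add(14462, -6054)), -23697), Rational(1, 2)) = Pow(Add(Mul(Add(-24829, Mul(Rational(1, 2), 34)), Add(14462, -6054)), -23697), Rational(1, 2)) = Pow(Add(Mul(Add(-24829, 17), 8408), -23697), Rational(1, 2)) = Pow(Add(Mul(-24812, 8408), -23697), Rational(1, 2)) = Pow(Add(-208619296, -23697), Rational(1, 2)) = Pow(-208642993, Rational(1, 2)) = Mul(I, Pow(208642993, Rational(1, 2)))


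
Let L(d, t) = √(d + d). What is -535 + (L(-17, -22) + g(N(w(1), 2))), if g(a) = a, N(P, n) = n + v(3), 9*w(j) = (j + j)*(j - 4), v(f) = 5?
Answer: -528 + I*√34 ≈ -528.0 + 5.831*I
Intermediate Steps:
w(j) = 2*j*(-4 + j)/9 (w(j) = ((j + j)*(j - 4))/9 = ((2*j)*(-4 + j))/9 = (2*j*(-4 + j))/9 = 2*j*(-4 + j)/9)
L(d, t) = √2*√d (L(d, t) = √(2*d) = √2*√d)
N(P, n) = 5 + n (N(P, n) = n + 5 = 5 + n)
-535 + (L(-17, -22) + g(N(w(1), 2))) = -535 + (√2*√(-17) + (5 + 2)) = -535 + (√2*(I*√17) + 7) = -535 + (I*√34 + 7) = -535 + (7 + I*√34) = -528 + I*√34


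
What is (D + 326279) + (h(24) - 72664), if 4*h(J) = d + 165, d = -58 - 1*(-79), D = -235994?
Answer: 35335/2 ≈ 17668.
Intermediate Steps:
d = 21 (d = -58 + 79 = 21)
h(J) = 93/2 (h(J) = (21 + 165)/4 = (¼)*186 = 93/2)
(D + 326279) + (h(24) - 72664) = (-235994 + 326279) + (93/2 - 72664) = 90285 - 145235/2 = 35335/2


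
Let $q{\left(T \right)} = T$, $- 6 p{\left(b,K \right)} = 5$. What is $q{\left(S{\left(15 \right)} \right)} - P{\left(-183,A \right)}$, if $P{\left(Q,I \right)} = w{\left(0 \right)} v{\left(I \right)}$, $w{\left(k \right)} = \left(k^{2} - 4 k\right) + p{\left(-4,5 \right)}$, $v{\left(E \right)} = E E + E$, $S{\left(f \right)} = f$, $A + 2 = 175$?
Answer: $25100$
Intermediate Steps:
$A = 173$ ($A = -2 + 175 = 173$)
$p{\left(b,K \right)} = - \frac{5}{6}$ ($p{\left(b,K \right)} = \left(- \frac{1}{6}\right) 5 = - \frac{5}{6}$)
$v{\left(E \right)} = E + E^{2}$ ($v{\left(E \right)} = E^{2} + E = E + E^{2}$)
$w{\left(k \right)} = - \frac{5}{6} + k^{2} - 4 k$ ($w{\left(k \right)} = \left(k^{2} - 4 k\right) - \frac{5}{6} = - \frac{5}{6} + k^{2} - 4 k$)
$P{\left(Q,I \right)} = - \frac{5 I \left(1 + I\right)}{6}$ ($P{\left(Q,I \right)} = \left(- \frac{5}{6} + 0^{2} - 0\right) I \left(1 + I\right) = \left(- \frac{5}{6} + 0 + 0\right) I \left(1 + I\right) = - \frac{5 I \left(1 + I\right)}{6}$)
$q{\left(S{\left(15 \right)} \right)} - P{\left(-183,A \right)} = 15 - \left(- \frac{5}{6}\right) 173 \left(1 + 173\right) = 15 - \left(- \frac{5}{6}\right) 173 \cdot 174 = 15 - -25085 = 15 + 25085 = 25100$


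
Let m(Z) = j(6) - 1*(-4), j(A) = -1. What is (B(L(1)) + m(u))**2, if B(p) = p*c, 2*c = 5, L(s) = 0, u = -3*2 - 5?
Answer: 9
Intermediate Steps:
u = -11 (u = -6 - 5 = -11)
c = 5/2 (c = (1/2)*5 = 5/2 ≈ 2.5000)
B(p) = 5*p/2 (B(p) = p*(5/2) = 5*p/2)
m(Z) = 3 (m(Z) = -1 - 1*(-4) = -1 + 4 = 3)
(B(L(1)) + m(u))**2 = ((5/2)*0 + 3)**2 = (0 + 3)**2 = 3**2 = 9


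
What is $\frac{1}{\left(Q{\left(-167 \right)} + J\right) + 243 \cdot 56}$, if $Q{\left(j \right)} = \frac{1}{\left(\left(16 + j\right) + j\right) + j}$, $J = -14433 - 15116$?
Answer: $- \frac{485}{7731386} \approx -6.2731 \cdot 10^{-5}$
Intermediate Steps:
$J = -29549$ ($J = -14433 - 15116 = -29549$)
$Q{\left(j \right)} = \frac{1}{16 + 3 j}$ ($Q{\left(j \right)} = \frac{1}{\left(16 + 2 j\right) + j} = \frac{1}{16 + 3 j}$)
$\frac{1}{\left(Q{\left(-167 \right)} + J\right) + 243 \cdot 56} = \frac{1}{\left(\frac{1}{16 + 3 \left(-167\right)} - 29549\right) + 243 \cdot 56} = \frac{1}{\left(\frac{1}{16 - 501} - 29549\right) + 13608} = \frac{1}{\left(\frac{1}{-485} - 29549\right) + 13608} = \frac{1}{\left(- \frac{1}{485} - 29549\right) + 13608} = \frac{1}{- \frac{14331266}{485} + 13608} = \frac{1}{- \frac{7731386}{485}} = - \frac{485}{7731386}$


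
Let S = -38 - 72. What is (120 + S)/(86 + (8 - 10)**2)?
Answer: 1/9 ≈ 0.11111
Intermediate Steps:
S = -110
(120 + S)/(86 + (8 - 10)**2) = (120 - 110)/(86 + (8 - 10)**2) = 10/(86 + (-2)**2) = 10/(86 + 4) = 10/90 = 10*(1/90) = 1/9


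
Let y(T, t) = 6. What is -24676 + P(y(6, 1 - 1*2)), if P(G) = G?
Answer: -24670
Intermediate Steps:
-24676 + P(y(6, 1 - 1*2)) = -24676 + 6 = -24670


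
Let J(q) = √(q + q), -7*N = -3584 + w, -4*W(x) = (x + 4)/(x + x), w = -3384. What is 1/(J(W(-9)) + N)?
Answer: 1755936/1747909109 - 294*I*√5/1747909109 ≈ 0.0010046 - 3.7611e-7*I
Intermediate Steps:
W(x) = -(4 + x)/(8*x) (W(x) = -(x + 4)/(4*(x + x)) = -(4 + x)/(4*(2*x)) = -(4 + x)*1/(2*x)/4 = -(4 + x)/(8*x))
N = 6968/7 (N = -(-3584 - 3384)/7 = -⅐*(-6968) = 6968/7 ≈ 995.43)
J(q) = √2*√q (J(q) = √(2*q) = √2*√q)
1/(J(W(-9)) + N) = 1/(√2*√((⅛)*(-4 - 1*(-9))/(-9)) + 6968/7) = 1/(√2*√((⅛)*(-⅑)*(-4 + 9)) + 6968/7) = 1/(√2*√((⅛)*(-⅑)*5) + 6968/7) = 1/(√2*√(-5/72) + 6968/7) = 1/(√2*(I*√10/12) + 6968/7) = 1/(I*√5/6 + 6968/7) = 1/(6968/7 + I*√5/6)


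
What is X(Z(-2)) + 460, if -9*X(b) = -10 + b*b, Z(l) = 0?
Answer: 4150/9 ≈ 461.11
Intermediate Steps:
X(b) = 10/9 - b**2/9 (X(b) = -(-10 + b*b)/9 = -(-10 + b**2)/9 = 10/9 - b**2/9)
X(Z(-2)) + 460 = (10/9 - 1/9*0**2) + 460 = (10/9 - 1/9*0) + 460 = (10/9 + 0) + 460 = 10/9 + 460 = 4150/9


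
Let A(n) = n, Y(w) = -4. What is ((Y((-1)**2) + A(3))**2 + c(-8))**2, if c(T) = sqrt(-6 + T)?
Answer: (1 + I*sqrt(14))**2 ≈ -13.0 + 7.4833*I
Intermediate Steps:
((Y((-1)**2) + A(3))**2 + c(-8))**2 = ((-4 + 3)**2 + sqrt(-6 - 8))**2 = ((-1)**2 + sqrt(-14))**2 = (1 + I*sqrt(14))**2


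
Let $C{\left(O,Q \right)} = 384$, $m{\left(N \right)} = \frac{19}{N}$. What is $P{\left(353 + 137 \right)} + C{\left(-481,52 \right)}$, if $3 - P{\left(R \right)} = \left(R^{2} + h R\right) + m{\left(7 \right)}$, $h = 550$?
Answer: $- \frac{3564510}{7} \approx -5.0922 \cdot 10^{5}$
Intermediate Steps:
$P{\left(R \right)} = \frac{2}{7} - R^{2} - 550 R$ ($P{\left(R \right)} = 3 - \left(\left(R^{2} + 550 R\right) + \frac{19}{7}\right) = 3 - \left(\frac{19}{7} + R^{2} + 550 R\right) = \frac{2}{7} - R^{2} - 550 R$)
$P{\left(353 + 137 \right)} + C{\left(-481,52 \right)} = \left(\frac{2}{7} - \left(353 + 137\right)^{2} - 550 \left(353 + 137\right)\right) + 384 = \left(\frac{2}{7} - 490^{2} - 269500\right) + 384 = \left(\frac{2}{7} - 240100 - 269500\right) + 384 = - \frac{3567198}{7} + 384 = - \frac{3564510}{7}$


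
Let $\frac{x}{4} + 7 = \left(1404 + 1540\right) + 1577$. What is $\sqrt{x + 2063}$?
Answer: $\sqrt{20119} \approx 141.84$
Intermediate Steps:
$x = 18056$ ($x = -28 + 4 \left(\left(1404 + 1540\right) + 1577\right) = -28 + 4 \left(2944 + 1577\right) = -28 + 4 \cdot 4521 = -28 + 18084 = 18056$)
$\sqrt{x + 2063} = \sqrt{18056 + 2063} = \sqrt{20119}$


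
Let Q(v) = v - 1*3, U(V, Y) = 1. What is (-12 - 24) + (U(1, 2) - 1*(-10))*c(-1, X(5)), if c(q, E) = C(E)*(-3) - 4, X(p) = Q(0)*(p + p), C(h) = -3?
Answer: 19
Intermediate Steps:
Q(v) = -3 + v (Q(v) = v - 3 = -3 + v)
X(p) = -6*p (X(p) = (-3 + 0)*(p + p) = -6*p)
c(q, E) = 5 (c(q, E) = -3*(-3) - 4 = 9 - 4 = 5)
(-12 - 24) + (U(1, 2) - 1*(-10))*c(-1, X(5)) = (-12 - 24) + (1 - 1*(-10))*5 = -36 + (1 + 10)*5 = -36 + 11*5 = -36 + 55 = 19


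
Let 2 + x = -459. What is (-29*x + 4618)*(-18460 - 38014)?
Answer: -1015797838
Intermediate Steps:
x = -461 (x = -2 - 459 = -461)
(-29*x + 4618)*(-18460 - 38014) = (-29*(-461) + 4618)*(-18460 - 38014) = (13369 + 4618)*(-56474) = 17987*(-56474) = -1015797838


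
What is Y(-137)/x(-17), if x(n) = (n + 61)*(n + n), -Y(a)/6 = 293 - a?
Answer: 645/374 ≈ 1.7246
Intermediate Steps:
Y(a) = -1758 + 6*a (Y(a) = -6*(293 - a) = -1758 + 6*a)
x(n) = 2*n*(61 + n) (x(n) = (61 + n)*(2*n) = 2*n*(61 + n))
Y(-137)/x(-17) = (-1758 + 6*(-137))/((2*(-17)*(61 - 17))) = (-1758 - 822)/((2*(-17)*44)) = -2580/(-1496) = -2580*(-1/1496) = 645/374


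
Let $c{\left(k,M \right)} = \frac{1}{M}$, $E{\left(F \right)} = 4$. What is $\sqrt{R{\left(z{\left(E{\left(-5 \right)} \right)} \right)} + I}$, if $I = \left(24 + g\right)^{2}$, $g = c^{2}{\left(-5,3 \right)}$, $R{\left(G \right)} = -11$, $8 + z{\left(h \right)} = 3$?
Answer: $\frac{\sqrt{46198}}{9} \approx 23.882$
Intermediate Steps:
$z{\left(h \right)} = -5$ ($z{\left(h \right)} = -8 + 3 = -5$)
$g = \frac{1}{9}$ ($g = \left(\frac{1}{3}\right)^{2} = \frac{1}{9} \approx 0.11111$)
$I = \frac{47089}{81}$ ($I = \left(24 + \frac{1}{9}\right)^{2} = \left(\frac{217}{9}\right)^{2} = \frac{47089}{81} \approx 581.35$)
$\sqrt{R{\left(z{\left(E{\left(-5 \right)} \right)} \right)} + I} = \sqrt{-11 + \frac{47089}{81}} = \sqrt{\frac{46198}{81}} = \frac{\sqrt{46198}}{9}$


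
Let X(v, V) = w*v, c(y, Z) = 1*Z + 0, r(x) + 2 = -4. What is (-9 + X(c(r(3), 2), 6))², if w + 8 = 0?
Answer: 625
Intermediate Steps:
w = -8 (w = -8 + 0 = -8)
r(x) = -6 (r(x) = -2 - 4 = -6)
c(y, Z) = Z (c(y, Z) = Z + 0 = Z)
X(v, V) = -8*v
(-9 + X(c(r(3), 2), 6))² = (-9 - 8*2)² = (-9 - 16)² = (-25)² = 625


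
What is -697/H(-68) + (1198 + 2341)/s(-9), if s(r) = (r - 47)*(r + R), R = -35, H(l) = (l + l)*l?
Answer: 28503/20944 ≈ 1.3609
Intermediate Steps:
H(l) = 2*l² (H(l) = (2*l)*l = 2*l²)
s(r) = (-47 + r)*(-35 + r) (s(r) = (r - 47)*(r - 35) = (-47 + r)*(-35 + r))
-697/H(-68) + (1198 + 2341)/s(-9) = -697/(2*(-68)²) + (1198 + 2341)/(1645 + (-9)² - 82*(-9)) = -697/(2*4624) + 3539/(1645 + 81 + 738) = -697/9248 + 3539/2464 = -697*1/9248 + 3539*(1/2464) = -41/544 + 3539/2464 = 28503/20944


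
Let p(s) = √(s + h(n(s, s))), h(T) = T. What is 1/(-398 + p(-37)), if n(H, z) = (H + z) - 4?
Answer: -398/158519 - I*√115/158519 ≈ -0.0025107 - 6.765e-5*I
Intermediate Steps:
n(H, z) = -4 + H + z
p(s) = √(-4 + 3*s) (p(s) = √(s + (-4 + s + s)) = √(s + (-4 + 2*s)) = √(-4 + 3*s))
1/(-398 + p(-37)) = 1/(-398 + √(-4 + 3*(-37))) = 1/(-398 + √(-4 - 111)) = 1/(-398 + √(-115)) = 1/(-398 + I*√115)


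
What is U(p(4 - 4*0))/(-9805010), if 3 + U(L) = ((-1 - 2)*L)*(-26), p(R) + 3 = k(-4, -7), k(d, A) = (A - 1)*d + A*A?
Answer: -6081/9805010 ≈ -0.00062019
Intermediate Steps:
k(d, A) = A² + d*(-1 + A) (k(d, A) = (-1 + A)*d + A² = d*(-1 + A) + A² = A² + d*(-1 + A))
p(R) = 78 (p(R) = -3 + ((-7)² - 1*(-4) - 7*(-4)) = -3 + (49 + 4 + 28) = -3 + 81 = 78)
U(L) = -3 + 78*L (U(L) = -3 + ((-1 - 2)*L)*(-26) = -3 - 3*L*(-26) = -3 + 78*L)
U(p(4 - 4*0))/(-9805010) = (-3 + 78*78)/(-9805010) = (-3 + 6084)*(-1/9805010) = 6081*(-1/9805010) = -6081/9805010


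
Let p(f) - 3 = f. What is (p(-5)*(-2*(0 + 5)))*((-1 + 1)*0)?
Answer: 0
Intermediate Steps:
p(f) = 3 + f
(p(-5)*(-2*(0 + 5)))*((-1 + 1)*0) = ((3 - 5)*(-2*(0 + 5)))*((-1 + 1)*0) = (-(-4)*5)*(0*0) = -2*(-10)*0 = 20*0 = 0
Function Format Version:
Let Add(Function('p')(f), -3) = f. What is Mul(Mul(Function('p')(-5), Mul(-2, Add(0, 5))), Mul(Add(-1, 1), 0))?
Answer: 0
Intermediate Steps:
Function('p')(f) = Add(3, f)
Mul(Mul(Function('p')(-5), Mul(-2, Add(0, 5))), Mul(Add(-1, 1), 0)) = Mul(Mul(Add(3, -5), Mul(-2, Add(0, 5))), Mul(Add(-1, 1), 0)) = Mul(Mul(-2, Mul(-2, 5)), Mul(0, 0)) = Mul(Mul(-2, -10), 0) = Mul(20, 0) = 0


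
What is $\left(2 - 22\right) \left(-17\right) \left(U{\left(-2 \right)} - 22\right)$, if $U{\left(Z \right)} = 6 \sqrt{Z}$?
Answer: $-7480 + 2040 i \sqrt{2} \approx -7480.0 + 2885.0 i$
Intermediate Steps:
$\left(2 - 22\right) \left(-17\right) \left(U{\left(-2 \right)} - 22\right) = \left(2 - 22\right) \left(-17\right) \left(6 \sqrt{-2} - 22\right) = \left(2 - 22\right) \left(-17\right) \left(6 i \sqrt{2} - 22\right) = \left(-20\right) \left(-17\right) \left(6 i \sqrt{2} - 22\right) = 340 \left(-22 + 6 i \sqrt{2}\right) = -7480 + 2040 i \sqrt{2}$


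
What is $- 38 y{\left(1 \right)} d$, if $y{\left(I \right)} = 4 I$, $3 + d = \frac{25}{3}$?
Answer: $- \frac{2432}{3} \approx -810.67$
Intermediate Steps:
$d = \frac{16}{3}$ ($d = -3 + \frac{25}{3} = \frac{16}{3} \approx 5.3333$)
$- 38 y{\left(1 \right)} d = - 38 \cdot 4 \cdot 1 \cdot \frac{16}{3} = \left(-38\right) 4 \cdot \frac{16}{3} = \left(-152\right) \frac{16}{3} = - \frac{2432}{3}$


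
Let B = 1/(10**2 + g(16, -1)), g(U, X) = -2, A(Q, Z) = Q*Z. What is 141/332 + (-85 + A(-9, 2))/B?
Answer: -3351067/332 ≈ -10094.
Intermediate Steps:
B = 1/98 (B = 1/(10**2 - 2) = 1/(100 - 2) = 1/98 ≈ 0.010204)
141/332 + (-85 + A(-9, 2))/B = 141/332 + (-85 - 9*2)/(1/98) = 141*(1/332) + (-85 - 18)*98 = 141/332 - 103*98 = 141/332 - 10094 = -3351067/332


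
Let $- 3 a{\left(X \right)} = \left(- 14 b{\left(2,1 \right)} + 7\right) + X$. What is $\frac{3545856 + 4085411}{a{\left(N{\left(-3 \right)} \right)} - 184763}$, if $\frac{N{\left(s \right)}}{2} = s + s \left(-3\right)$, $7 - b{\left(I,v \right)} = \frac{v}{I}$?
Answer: $- \frac{7631267}{184739} \approx -41.308$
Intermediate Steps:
$b{\left(I,v \right)} = 7 - \frac{v}{I}$
$N{\left(s \right)} = - 4 s$ ($N{\left(s \right)} = 2 \left(s + s \left(-3\right)\right) = 2 \left(s - 3 s\right) = 2 \left(- 2 s\right) = - 4 s$)
$a{\left(X \right)} = 28 - \frac{X}{3}$ ($a{\left(X \right)} = - \frac{\left(- 14 \left(7 - 1 \cdot \frac{1}{2}\right) + 7\right) + X}{3} = - \frac{\left(- 14 \left(7 - \frac{1}{2}\right) + 7\right) + X}{3} = - \frac{\left(\left(-14\right) \frac{13}{2} + 7\right) + X}{3} = - \frac{\left(-91 + 7\right) + X}{3} = - \frac{-84 + X}{3} = 28 - \frac{X}{3}$)
$\frac{3545856 + 4085411}{a{\left(N{\left(-3 \right)} \right)} - 184763} = \frac{3545856 + 4085411}{\left(28 - \frac{\left(-4\right) \left(-3\right)}{3}\right) - 184763} = \frac{7631267}{\left(28 - 4\right) - 184763} = \frac{7631267}{24 - 184763} = \frac{7631267}{-184739} = 7631267 \left(- \frac{1}{184739}\right) = - \frac{7631267}{184739}$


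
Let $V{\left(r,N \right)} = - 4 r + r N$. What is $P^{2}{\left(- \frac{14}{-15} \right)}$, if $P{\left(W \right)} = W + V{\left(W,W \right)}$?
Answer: $\frac{188356}{50625} \approx 3.7206$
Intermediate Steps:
$V{\left(r,N \right)} = - 4 r + N r$
$P{\left(W \right)} = W + W \left(-4 + W\right)$
$P^{2}{\left(- \frac{14}{-15} \right)} = \left(- \frac{14}{-15} \left(-3 - \frac{14}{-15}\right)\right)^{2} = \left(\left(-14\right) \left(- \frac{1}{15}\right) \left(-3 - - \frac{14}{15}\right)\right)^{2} = \left(\frac{14 \left(-3 + \frac{14}{15}\right)}{15}\right)^{2} = \left(\frac{14}{15} \left(- \frac{31}{15}\right)\right)^{2} = \left(- \frac{434}{225}\right)^{2} = \frac{188356}{50625}$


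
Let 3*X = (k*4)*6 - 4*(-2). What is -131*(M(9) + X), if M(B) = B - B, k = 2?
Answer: -7336/3 ≈ -2445.3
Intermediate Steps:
M(B) = 0
X = 56/3 (X = ((2*4)*6 - 4*(-2))/3 = (8*6 + 8)/3 = (48 + 8)/3 = (1/3)*56 = 56/3 ≈ 18.667)
-131*(M(9) + X) = -131*(0 + 56/3) = -131*56/3 = -7336/3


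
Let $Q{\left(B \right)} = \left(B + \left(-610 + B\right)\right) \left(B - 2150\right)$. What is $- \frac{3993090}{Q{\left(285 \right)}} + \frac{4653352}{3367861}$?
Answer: $- \frac{1310103202129}{25124243060} \approx -52.145$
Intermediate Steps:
$Q{\left(B \right)} = \left(-2150 + B\right) \left(-610 + 2 B\right)$ ($Q{\left(B \right)} = \left(-610 + 2 B\right) \left(-2150 + B\right) = \left(-2150 + B\right) \left(-610 + 2 B\right)$)
$- \frac{3993090}{Q{\left(285 \right)}} + \frac{4653352}{3367861} = - \frac{3993090}{1311500 - 1399350 + 2 \cdot 285^{2}} + \frac{4653352}{3367861} = - \frac{3993090}{1311500 - 1399350 + 2 \cdot 81225} + 4653352 \cdot \frac{1}{3367861} = - \frac{3993090}{1311500 - 1399350 + 162450} + \frac{4653352}{3367861} = - \frac{3993090}{74600} + \frac{4653352}{3367861} = \left(-3993090\right) \frac{1}{74600} + \frac{4653352}{3367861} = - \frac{399309}{7460} + \frac{4653352}{3367861} = - \frac{1310103202129}{25124243060}$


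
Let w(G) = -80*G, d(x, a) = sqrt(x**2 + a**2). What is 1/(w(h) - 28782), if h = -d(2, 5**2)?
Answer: -14391/412188962 - 20*sqrt(629)/206094481 ≈ -3.7347e-5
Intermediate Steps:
d(x, a) = sqrt(a**2 + x**2)
h = -sqrt(629) (h = -sqrt((5**2)**2 + 2**2) = -sqrt(25**2 + 4) = -sqrt(625 + 4) = -sqrt(629) ≈ -25.080)
1/(w(h) - 28782) = 1/(-(-80)*sqrt(629) - 28782) = 1/(80*sqrt(629) - 28782) = 1/(-28782 + 80*sqrt(629))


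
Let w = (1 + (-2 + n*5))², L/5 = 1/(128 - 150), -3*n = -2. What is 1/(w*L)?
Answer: -198/245 ≈ -0.80816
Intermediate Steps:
n = ⅔ (n = -⅓*(-2) = ⅔ ≈ 0.66667)
L = -5/22 (L = 5/(128 - 150) = 5/(-22) = 5*(-1/22) = -5/22 ≈ -0.22727)
w = 49/9 (w = (1 + (-2 + (⅔)*5))² = (1 + (-2 + 10/3))² = (1 + 4/3)² = (7/3)² = 49/9 ≈ 5.4444)
1/(w*L) = 1/((49/9)*(-5/22)) = 1/(-245/198) = -198/245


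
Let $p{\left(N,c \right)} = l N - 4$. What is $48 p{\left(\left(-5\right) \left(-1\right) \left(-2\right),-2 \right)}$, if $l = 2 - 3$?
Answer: $288$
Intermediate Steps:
$l = -1$ ($l = 2 - 3 = -1$)
$p{\left(N,c \right)} = -4 - N$ ($p{\left(N,c \right)} = - N - 4 = -4 - N$)
$48 p{\left(\left(-5\right) \left(-1\right) \left(-2\right),-2 \right)} = 48 \left(-4 - \left(-5\right) \left(-1\right) \left(-2\right)\right) = 48 \left(-4 - 5 \left(-2\right)\right) = 48 \left(-4 - -10\right) = 48 \left(-4 + 10\right) = 48 \cdot 6 = 288$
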